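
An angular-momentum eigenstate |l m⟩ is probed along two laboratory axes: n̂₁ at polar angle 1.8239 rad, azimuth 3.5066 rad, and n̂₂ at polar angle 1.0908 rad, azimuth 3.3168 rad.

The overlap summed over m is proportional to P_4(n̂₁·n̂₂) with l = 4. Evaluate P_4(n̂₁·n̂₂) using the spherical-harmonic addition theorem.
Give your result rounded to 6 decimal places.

Summing Y*_{l m}(θ₁,φ₁)·Y_{l m}(θ₂,φ₂) over m ∈ [−4, 4]; prefactor 4π/(2·4+1) = 1.396263:
  term(m=-4) = +0.077250+0.073305i   from Y*(Ω₁)=+0.042975+0.386392i, Y(Ω₂)=+0.209364-0.176642i
  term(m=-3) = -0.096621-0.061849i   from Y*(Ω₁)=+0.130271+0.252830i, Y(Ω₂)=-0.348907+0.202384i
  term(m=-2) = -0.021187-0.008452i   from Y*(Ω₁)=-0.131089-0.117318i, Y(Ω₂)=+0.121784-0.044512i
  term(m=-1) = -0.084253-0.016186i   from Y*(Ω₁)=-0.274381-0.104849i, Y(Ω₂)=+0.287611-0.050914i
  term(m=+0) = -0.025389+0.000000i   from Y*(Ω₁)=+0.132916-0.000000i, Y(Ω₂)=-0.191013+0.000000i
  term(m=+1) = -0.084253+0.016186i   from Y*(Ω₁)=+0.274381-0.104849i, Y(Ω₂)=-0.287611-0.050914i
  term(m=+2) = -0.021187+0.008452i   from Y*(Ω₁)=-0.131089+0.117318i, Y(Ω₂)=+0.121784+0.044512i
  term(m=+3) = -0.096621+0.061849i   from Y*(Ω₁)=-0.130271+0.252830i, Y(Ω₂)=+0.348907+0.202384i
  term(m=+4) = +0.077250-0.073305i   from Y*(Ω₁)=+0.042975-0.386392i, Y(Ω₂)=+0.209364+0.176642i
Total Σ_m = -0.275010+0.000000i. Multiply by 1.396263: -0.383986+0.000000i. P_4(cos γ) = -0.383986

-0.383986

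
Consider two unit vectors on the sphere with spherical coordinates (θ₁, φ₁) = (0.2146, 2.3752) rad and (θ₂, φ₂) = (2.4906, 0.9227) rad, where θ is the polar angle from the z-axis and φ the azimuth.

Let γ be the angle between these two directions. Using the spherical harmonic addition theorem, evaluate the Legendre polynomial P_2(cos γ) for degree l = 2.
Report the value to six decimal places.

Term-by-term m-sum for l=2 (normalisation 4π/5 = 2.513274):
  [-2]  conj(Y_{2,-2})(Ω₁) = (0.000666, -0.017505) ; Y_{2,-2}(Ω₂) = (-0.038463, -0.136528) ; Δ = (-0.002416, 0.000582)
  [-1]  conj(Y_{2,-1})(Ω₁) = (-0.115804, 0.111484) ; Y_{2,-1}(Ω₂) = (-0.224808, 0.296892) ; Δ = (-0.007065, -0.059444)
  [+0]  conj(Y_{2,0})(Ω₁) = (0.587874, -0.000000) ; Y_{2,0}(Ω₂) = (0.283341, 0.000000) ; Δ = (0.166569, 0.000000)
  [+1]  conj(Y_{2,1})(Ω₁) = (0.115804, 0.111484) ; Y_{2,1}(Ω₂) = (0.224808, 0.296892) ; Δ = (-0.007065, 0.059444)
  [+2]  conj(Y_{2,2})(Ω₁) = (0.000666, 0.017505) ; Y_{2,2}(Ω₂) = (-0.038463, 0.136528) ; Δ = (-0.002416, -0.000582)
Σ over m = (0.147608, -0.000000); ×(4π/5) → (0.370978, -0.000000). Real part: 0.370978

0.370978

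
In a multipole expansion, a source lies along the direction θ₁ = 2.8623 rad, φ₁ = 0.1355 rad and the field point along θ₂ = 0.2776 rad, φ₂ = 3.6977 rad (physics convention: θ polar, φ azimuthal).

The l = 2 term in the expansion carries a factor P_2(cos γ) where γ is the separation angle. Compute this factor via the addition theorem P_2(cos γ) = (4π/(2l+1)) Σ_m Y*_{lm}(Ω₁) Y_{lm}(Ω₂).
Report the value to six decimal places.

0.980307

Expand P_2 via completeness: Σ_{m} conj(Y_{2,m}) at Ω₁ times Y_{2,m} at Ω₂ —
  m=-2: +0.028284+0.007858i × +0.012842-0.026013i = +0.000568-0.000635i  (running Σ = +0.000568-0.000635i)
  m=-1: -0.202844-0.027655i × -0.172930+0.107483i = +0.038050-0.017020i  (running Σ = +0.038618-0.017655i)
  m=0: +0.558877-0.000000i × +0.559723+0.000000i = +0.312816+0.000000i  (running Σ = +0.351434-0.017655i)
  m=1: +0.202844-0.027655i × +0.172930+0.107483i = +0.038050+0.017020i  (running Σ = +0.389484-0.000635i)
  m=2: +0.028284-0.007858i × +0.012842+0.026013i = +0.000568+0.000635i  (running Σ = +0.390052-0.000000i)
Σ over m = +0.390052-0.000000i; ×(4π/5) → +0.980307-0.000000i. Real part: 0.980307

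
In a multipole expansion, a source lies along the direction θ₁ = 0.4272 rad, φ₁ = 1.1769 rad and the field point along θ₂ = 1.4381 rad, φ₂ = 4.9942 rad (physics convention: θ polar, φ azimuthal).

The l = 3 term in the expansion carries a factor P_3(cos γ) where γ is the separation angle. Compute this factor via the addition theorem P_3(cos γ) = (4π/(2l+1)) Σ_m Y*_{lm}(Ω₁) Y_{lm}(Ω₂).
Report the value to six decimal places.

0.280028

Addition theorem: P_3(cos γ) = (4π/7) Σ_m Y*_{lm}(Ω₁) Y_{lm}(Ω₂), m = −3…3:
  [-3]  conj(Y_{3,-3})(Ω₁) = -0.02746 - 0.01126j ; Y_{3,-3}(Ω₂) = -0.30403 - 0.26955j ; Δ = 0.00531 + 0.01082j
  [-2]  conj(Y_{3,-2})(Ω₁) = -0.11263 + 0.11318j ; Y_{3,-2}(Ω₂) = -0.11230 + 0.07097j ; Δ = 0.00462 - 0.02070j
  [-1]  conj(Y_{3,-1})(Ω₁) = 0.16145 + 0.38846j ; Y_{3,-1}(Ω₂) = -0.08129 - 0.28077j ; Δ = 0.09594 - 0.07691j
  [+0]  conj(Y_{3,0})(Ω₁) = 0.38776 + 0.00000j ; Y_{3,0}(Ω₂) = -0.14380 + 0.00000j ; Δ = -0.05576 + 0.00000j
  [+1]  conj(Y_{3,1})(Ω₁) = -0.16145 + 0.38846j ; Y_{3,1}(Ω₂) = 0.08129 - 0.28077j ; Δ = 0.09594 + 0.07691j
  [+2]  conj(Y_{3,2})(Ω₁) = -0.11263 - 0.11318j ; Y_{3,2}(Ω₂) = -0.11230 - 0.07097j ; Δ = 0.00462 + 0.02070j
  [+3]  conj(Y_{3,3})(Ω₁) = 0.02746 - 0.01126j ; Y_{3,3}(Ω₂) = 0.30403 - 0.26955j ; Δ = 0.00531 - 0.01082j
Σ over m = 0.15599 + 0.00000j; ×(4π/7) → 0.28003 + 0.00000j. Real part: 0.280028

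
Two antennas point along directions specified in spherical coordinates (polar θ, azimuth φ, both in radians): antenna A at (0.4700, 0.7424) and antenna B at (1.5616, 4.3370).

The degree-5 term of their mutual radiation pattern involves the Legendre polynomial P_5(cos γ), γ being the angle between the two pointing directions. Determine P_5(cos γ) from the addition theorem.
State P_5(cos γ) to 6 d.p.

Term-by-term m-sum for l=5 (normalisation 4π/11 = 1.142397):
  [-5]  conj(Y_{5,-5})(Ω₁) = -0.00744 - 0.00477j ; Y_{5,-5}(Ω₂) = -0.44246 - 0.13985j ; Δ = 0.00263 + 0.00315j
  [-4]  conj(Y_{5,-4})(Ω₁) = -0.05424 + 0.00942j ; Y_{5,-4}(Ω₂) = 0.00093 + 0.01346j ; Δ = -0.00018 - 0.00072j
  [-3]  conj(Y_{5,-3})(Ω₁) = -0.12069 + 0.15666j ; Y_{5,-3}(Ω₂) = -0.31203 + 0.14867j ; Δ = 0.01437 - 0.06683j
  [-2]  conj(Y_{5,-2})(Ω₁) = 0.03686 + 0.42755j ; Y_{5,-2}(Ω₂) = 0.01139 + 0.01063j ; Δ = -0.00412 + 0.00526j
  [-1]  conj(Y_{5,-1})(Ω₁) = 0.33566 + 0.30796j ; Y_{5,-1}(Ω₂) = -0.11728 + 0.29761j ; Δ = -0.13102 + 0.06378j
  [+0]  conj(Y_{5,0})(Ω₁) = -0.08713 + 0.00000j ; Y_{5,0}(Ω₂) = 0.01613 + 0.00000j ; Δ = -0.00141 + 0.00000j
  [+1]  conj(Y_{5,1})(Ω₁) = -0.33566 + 0.30796j ; Y_{5,1}(Ω₂) = 0.11728 + 0.29761j ; Δ = -0.13102 - 0.06378j
  [+2]  conj(Y_{5,2})(Ω₁) = 0.03686 - 0.42755j ; Y_{5,2}(Ω₂) = 0.01139 - 0.01063j ; Δ = -0.00412 - 0.00526j
  [+3]  conj(Y_{5,3})(Ω₁) = 0.12069 + 0.15666j ; Y_{5,3}(Ω₂) = 0.31203 + 0.14867j ; Δ = 0.01437 + 0.06683j
  [+4]  conj(Y_{5,4})(Ω₁) = -0.05424 - 0.00942j ; Y_{5,4}(Ω₂) = 0.00093 - 0.01346j ; Δ = -0.00018 + 0.00072j
  [+5]  conj(Y_{5,5})(Ω₁) = 0.00744 - 0.00477j ; Y_{5,5}(Ω₂) = 0.44246 - 0.13985j ; Δ = 0.00263 - 0.00315j
Σ over m = -0.23807 + 0.00000j; ×(4π/11) → -0.27197 + 0.00000j. Real part: -0.271965

-0.271965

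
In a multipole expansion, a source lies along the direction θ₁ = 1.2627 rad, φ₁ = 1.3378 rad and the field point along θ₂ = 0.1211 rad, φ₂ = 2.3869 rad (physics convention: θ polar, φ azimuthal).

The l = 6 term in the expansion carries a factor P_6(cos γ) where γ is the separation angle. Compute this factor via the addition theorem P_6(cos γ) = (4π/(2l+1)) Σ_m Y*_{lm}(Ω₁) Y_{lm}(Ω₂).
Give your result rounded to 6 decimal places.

0.236208

Expand P_6 via completeness: Σ_{m} conj(Y_{6,m}) at Ω₁ times Y_{6,m} at Ω₂ —
  m=-6: (-0.062197, 0.356306) × (-0.000000, -0.000001) = (0.000001, -0.000000)  (running Σ = (0.000001, -0.000000))
  m=-5: (0.366340, 0.157403) × (0.000034, 0.000025) = (0.000009, 0.000015)  (running Σ = (0.000009, 0.000015))
  m=-4: (0.002023, -0.002724) × (-0.000742, 0.000092) = (-0.000001, 0.000002)  (running Σ = (0.000008, 0.000017))
  m=-3: (0.218687, 0.260168) × (0.005711, -0.006874) = (0.003037, -0.000017)  (running Σ = (0.003045, -0.000000))
  m=-2: (0.099392, -0.049988) × (0.004465, 0.072616) = (0.004074, 0.006994)  (running Σ = (0.007119, 0.006994))
  m=-1: (0.069277, 0.291930) × (-0.269264, -0.253216) = (0.055267, -0.096148)  (running Σ = (0.062386, -0.089154))
  m=0: (0.138039, -0.000000) × (0.866324, 0.000000) = (0.119586, 0.000000)  (running Σ = (0.181973, -0.089154))
  m=1: (-0.069277, 0.291930) × (0.269264, -0.253216) = (0.055267, 0.096148)  (running Σ = (0.237240, 0.006994))
  m=2: (0.099392, 0.049988) × (0.004465, -0.072616) = (0.004074, -0.006994)  (running Σ = (0.241314, -0.000000))
  m=3: (-0.218687, 0.260168) × (-0.005711, -0.006874) = (0.003037, 0.000017)  (running Σ = (0.244351, 0.000017))
  m=4: (0.002023, 0.002724) × (-0.000742, -0.000092) = (-0.000001, -0.000002)  (running Σ = (0.244350, 0.000015))
  m=5: (-0.366340, 0.157403) × (-0.000034, 0.000025) = (0.000009, -0.000015)  (running Σ = (0.244359, -0.000000))
  m=6: (-0.062197, -0.356306) × (-0.000000, 0.000001) = (0.000001, 0.000000)  (running Σ = (0.244359, 0.000000))
Accumulated sum (0.244359, 0.000000); after 4π/(2l+1) scaling, (0.236208, 0.000000) ⇒ P_6 = 0.236208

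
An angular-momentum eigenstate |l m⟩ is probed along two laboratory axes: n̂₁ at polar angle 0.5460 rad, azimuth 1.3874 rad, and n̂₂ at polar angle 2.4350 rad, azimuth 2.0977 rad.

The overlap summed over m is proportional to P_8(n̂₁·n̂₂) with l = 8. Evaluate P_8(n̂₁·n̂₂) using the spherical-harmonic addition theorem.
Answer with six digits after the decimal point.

-0.271551

Summing Y*_{l m}(θ₁,φ₁)·Y_{l m}(θ₂,φ₂) over m ∈ [−8, 8]; prefactor 4π/(2·8+1) = 0.739198:
  term(m=-8) = +0.000037+0.000025i   from Y*(Ω₁)=+0.000282-0.002710i, Y(Ω₂)=-0.007761+0.014302i
  term(m=-7) = -0.000351-0.001322i   from Y*(Ω₁)=-0.017204-0.005078i, Y(Ω₂)=+0.039642+0.065135i
  term(m=-6) = -0.006925+0.014314i   from Y*(Ω₁)=-0.033300+0.065488i, Y(Ω₂)=+0.216392-0.004291i
  term(m=-5) = +0.077538-0.033692i   from Y*(Ω₁)=+0.165680+0.126951i, Y(Ω₂)=+0.196695-0.354072i
  term(m=-4) = -0.181674-0.056277i   from Y*(Ω₁)=+0.304795-0.274741i, Y(Ω₂)=-0.237031-0.398297i
  term(m=-3) = +0.049109+0.078312i   from Y*(Ω₁)=-0.263082-0.428916i, Y(Ω₂)=-0.183699+0.001821i
  term(m=-2) = -0.009330+0.061652i   from Y*(Ω₁)=-0.205693+0.079023i, Y(Ω₂)=+0.139866-0.245996i
  term(m=-1) = -0.080504+0.069238i   from Y*(Ω₁)=-0.057484-0.309918i, Y(Ω₂)=-0.169399-0.291180i
  term(m=+0) = -0.063156-0.000000i   from Y*(Ω₁)=-0.339541-0.000000i, Y(Ω₂)=+0.186004+0.000000i
  term(m=+1) = -0.080504-0.069238i   from Y*(Ω₁)=+0.057484-0.309918i, Y(Ω₂)=+0.169399-0.291180i
  term(m=+2) = -0.009330-0.061652i   from Y*(Ω₁)=-0.205693-0.079023i, Y(Ω₂)=+0.139866+0.245996i
  term(m=+3) = +0.049109-0.078312i   from Y*(Ω₁)=+0.263082-0.428916i, Y(Ω₂)=+0.183699+0.001821i
  term(m=+4) = -0.181674+0.056277i   from Y*(Ω₁)=+0.304795+0.274741i, Y(Ω₂)=-0.237031+0.398297i
  term(m=+5) = +0.077538+0.033692i   from Y*(Ω₁)=-0.165680+0.126951i, Y(Ω₂)=-0.196695-0.354072i
  term(m=+6) = -0.006925-0.014314i   from Y*(Ω₁)=-0.033300-0.065488i, Y(Ω₂)=+0.216392+0.004291i
  term(m=+7) = -0.000351+0.001322i   from Y*(Ω₁)=+0.017204-0.005078i, Y(Ω₂)=-0.039642+0.065135i
  term(m=+8) = +0.000037-0.000025i   from Y*(Ω₁)=+0.000282+0.002710i, Y(Ω₂)=-0.007761-0.014302i
Σ over m = -0.367358-0.000000i; ×(4π/17) → -0.271551-0.000000i. Real part: -0.271551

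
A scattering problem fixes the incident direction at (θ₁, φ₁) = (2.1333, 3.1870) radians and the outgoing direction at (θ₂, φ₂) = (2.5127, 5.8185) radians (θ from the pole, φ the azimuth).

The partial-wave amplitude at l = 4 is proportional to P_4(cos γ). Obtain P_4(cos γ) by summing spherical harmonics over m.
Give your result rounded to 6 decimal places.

Term-by-term m-sum for l=4 (normalisation 4π/9 = 1.396263):
  m=-4: Y*=+0.222877+0.040932i  Y=-0.015048+0.050808i  product -0.005434+0.010708i
  m=-3: Y*=+0.400328+0.054873i  Y=-0.036226-0.202830i  product -0.003372-0.083187i
  m=-2: Y*=+0.236225+0.021512i  Y=+0.247802+0.331835i  product +0.051399+0.083719i
  m=-1: Y*=-0.215145-0.009776i  Y=-0.317419-0.159122i  product +0.066736+0.037337i
  m=+0: Y*=-0.285752-0.000000i  Y=-0.174603+0.000000i  product +0.049893+0.000000i
  m=+1: Y*=+0.215145-0.009776i  Y=+0.317419-0.159122i  product +0.066736-0.037337i
  m=+2: Y*=+0.236225-0.021512i  Y=+0.247802-0.331835i  product +0.051399-0.083719i
  m=+3: Y*=-0.400328+0.054873i  Y=+0.036226-0.202830i  product -0.003372+0.083187i
  m=+4: Y*=+0.222877-0.040932i  Y=-0.015048-0.050808i  product -0.005434-0.010708i
Accumulated sum +0.268550-0.000000i; after 4π/(2l+1) scaling, +0.374966-0.000000i ⇒ P_4 = 0.374966

0.374966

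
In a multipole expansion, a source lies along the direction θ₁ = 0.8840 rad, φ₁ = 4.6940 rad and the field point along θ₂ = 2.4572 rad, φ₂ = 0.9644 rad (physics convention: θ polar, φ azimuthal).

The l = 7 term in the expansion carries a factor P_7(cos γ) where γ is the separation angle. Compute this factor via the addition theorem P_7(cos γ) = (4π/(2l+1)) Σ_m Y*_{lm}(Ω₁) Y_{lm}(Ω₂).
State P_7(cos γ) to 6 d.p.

Expand P_7 via completeness: Σ_{m} conj(Y_{7,m}) at Ω₁ times Y_{7,m} at Ω₂ —
  m=-7: Y*=(0.010613, 0.081990)  Y=(0.018017, -0.009098)  product (0.000937, 0.001381)
  m=-6: Y*=(-0.252102, 0.027929)  Y=(-0.081366, -0.044112)  product (0.021745, 0.008848)
  m=-5: Y*=(-0.039370, -0.426981)  Y=(0.027582, 0.250624)  product (0.105926, -0.021644)
  m=-4: Y*=(0.369432, -0.027223)  Y=(0.329205, -0.286417)  product (0.113822, -0.114774)
  m=-3: Y*=(-0.001187, -0.021497)  Y=(-0.404115, -0.102496)  product (-0.001724, 0.008809)
  m=-2: Y*=(0.362232, -0.013328)  Y=(0.008484, 0.022677)  product (0.003375, 0.008101)
  m=-1: Y*=(0.002594, 0.141044)  Y=(-0.219427, 0.316373)  product (-0.045192, -0.030128)
  m=+0: Y*=(0.325031, -0.000000)  Y=(0.149887, 0.000000)  product (0.048718, 0.000000)
  m=+1: Y*=(-0.002594, 0.141044)  Y=(0.219427, 0.316373)  product (-0.045192, 0.030128)
  m=+2: Y*=(0.362232, 0.013328)  Y=(0.008484, -0.022677)  product (0.003375, -0.008101)
  m=+3: Y*=(0.001187, -0.021497)  Y=(0.404115, -0.102496)  product (-0.001724, -0.008809)
  m=+4: Y*=(0.369432, 0.027223)  Y=(0.329205, 0.286417)  product (0.113822, 0.114774)
  m=+5: Y*=(0.039370, -0.426981)  Y=(-0.027582, 0.250624)  product (0.105926, 0.021644)
  m=+6: Y*=(-0.252102, -0.027929)  Y=(-0.081366, 0.044112)  product (0.021745, -0.008848)
  m=+7: Y*=(-0.010613, 0.081990)  Y=(-0.018017, -0.009098)  product (0.000937, -0.001381)
Accumulated sum (0.446497, 0.000000); after 4π/(2l+1) scaling, (0.374056, 0.000000) ⇒ P_7 = 0.374056

0.374056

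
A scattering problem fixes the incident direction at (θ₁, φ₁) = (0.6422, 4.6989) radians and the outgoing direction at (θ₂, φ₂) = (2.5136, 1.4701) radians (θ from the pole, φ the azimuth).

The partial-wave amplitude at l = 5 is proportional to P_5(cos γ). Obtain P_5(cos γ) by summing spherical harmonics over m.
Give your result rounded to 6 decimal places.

-0.978535

Term-by-term m-sum for l=5 (normalisation 4π/11 = 1.142397):
  m=-5: Y*=-0.002411-0.035697i  Y=+0.015676-0.028459i  product -0.001054-0.000491i
  m=-4: Y*=+0.151046-0.008158i  Y=-0.130188-0.055471i  product -0.020117-0.007317i
  m=-3: Y*=+0.014349+0.354382i  Y=-0.102140+0.327763i  product -0.117619-0.031493i
  m=-2: Y*=-0.449586+0.012132i  Y=+0.447336+0.091328i  product -0.202224-0.035633i
  m=-1: Y*=-0.001702-0.126161i  Y=+0.015834-0.156716i  product -0.019798-0.001731i
  m=+0: Y*=-0.372903-0.000000i  Y=+0.361864+0.000000i  product -0.134940-0.000000i
  m=+1: Y*=+0.001702-0.126161i  Y=-0.015834-0.156716i  product -0.019798+0.001731i
  m=+2: Y*=-0.449586-0.012132i  Y=+0.447336-0.091328i  product -0.202224+0.035633i
  m=+3: Y*=-0.014349+0.354382i  Y=+0.102140+0.327763i  product -0.117619+0.031493i
  m=+4: Y*=+0.151046+0.008158i  Y=-0.130188+0.055471i  product -0.020117+0.007317i
  m=+5: Y*=+0.002411-0.035697i  Y=-0.015676-0.028459i  product -0.001054+0.000491i
Accumulated sum -0.856563-0.000000i; after 4π/(2l+1) scaling, -0.978535-0.000000i ⇒ P_5 = -0.978535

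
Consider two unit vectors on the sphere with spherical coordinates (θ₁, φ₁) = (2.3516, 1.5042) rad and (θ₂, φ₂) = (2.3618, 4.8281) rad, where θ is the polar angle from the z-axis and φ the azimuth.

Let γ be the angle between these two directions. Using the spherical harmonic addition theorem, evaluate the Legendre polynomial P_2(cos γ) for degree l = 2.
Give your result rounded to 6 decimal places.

-0.499871

Summing Y*_{l m}(θ₁,φ₁)·Y_{l m}(θ₂,φ₂) over m ∈ [−2, 2]; prefactor 4π/(2·2+1) = 2.513274:
  term(m=-2) = 0.03478 - 0.01327j   from Y*(Ω₁)=-0.19319 + 0.02588j, Y(Ω₂)=-0.18588 + 0.04380j
  term(m=-1) = -0.14672 + 0.02705j   from Y*(Ω₁)=-0.02570 - 0.38540j, Y(Ω₂)=-0.04459 - 0.38367j
  term(m=+0) = 0.02500 + 0.00000j   from Y*(Ω₁)=0.15335 + 0.00000j, Y(Ω₂)=0.16300 + 0.00000j
  term(m=+1) = -0.14672 - 0.02705j   from Y*(Ω₁)=0.02570 - 0.38540j, Y(Ω₂)=0.04459 - 0.38367j
  term(m=+2) = 0.03478 + 0.01327j   from Y*(Ω₁)=-0.19319 - 0.02588j, Y(Ω₂)=-0.18588 - 0.04380j
Accumulated sum -0.19889 + 0.00000j; after 4π/(2l+1) scaling, -0.49987 + 0.00000j ⇒ P_2 = -0.499871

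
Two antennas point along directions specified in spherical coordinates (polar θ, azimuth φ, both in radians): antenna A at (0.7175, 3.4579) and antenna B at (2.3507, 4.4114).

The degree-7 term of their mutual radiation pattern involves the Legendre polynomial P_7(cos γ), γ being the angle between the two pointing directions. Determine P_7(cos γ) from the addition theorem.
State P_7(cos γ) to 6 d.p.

0.272683

Term-by-term m-sum for l=7 (normalisation 4π/15 = 0.837758):
  m=-7: +0.015935-0.021253i × +0.039478+0.023457i = +0.001128-0.000465i  (running Σ = +0.001128-0.000465i)
  m=-6: -0.036589+0.107859i × -0.039593+0.165266i = -0.016377-0.010317i  (running Σ = -0.015249-0.010783i)
  m=-5: +0.003090-0.287650i × -0.361090+0.023813i = +0.005734+0.103941i  (running Σ = -0.009515+0.093158i)
  m=-4: +0.136162+0.431649i × -0.162157-0.422028i = +0.160088-0.127459i  (running Σ = +0.150573-0.034301i)
  m=-3: -0.212826-0.296935i × +0.166438-0.131274i = -0.074402-0.021483i  (running Σ = +0.076171-0.055783i)
  m=-2: -0.055939-0.041010i × -0.202933-0.139424i = +0.005634+0.016122i  (running Σ = +0.081805-0.039662i)
  m=-1: +0.375218+0.122807i × +0.099770-0.321403i = +0.076906-0.108343i  (running Σ = +0.158711-0.148005i)
  m=0: -0.052802-0.000000i × -0.152818+0.000000i = +0.008069+0.000000i  (running Σ = +0.166780-0.148005i)
  m=1: -0.375218+0.122807i × -0.099770-0.321403i = +0.076906+0.108343i  (running Σ = +0.243686-0.039662i)
  m=2: -0.055939+0.041010i × -0.202933+0.139424i = +0.005634-0.016122i  (running Σ = +0.249320-0.055783i)
  m=3: +0.212826-0.296935i × -0.166438-0.131274i = -0.074402+0.021483i  (running Σ = +0.174918-0.034301i)
  m=4: +0.136162-0.431649i × -0.162157+0.422028i = +0.160088+0.127459i  (running Σ = +0.335006+0.093158i)
  m=5: -0.003090-0.287650i × +0.361090+0.023813i = +0.005734-0.103941i  (running Σ = +0.340740-0.010783i)
  m=6: -0.036589-0.107859i × -0.039593-0.165266i = -0.016377+0.010317i  (running Σ = +0.324364-0.000465i)
  m=7: -0.015935-0.021253i × -0.039478+0.023457i = +0.001128+0.000465i  (running Σ = +0.325491+0.000000i)
Total Σ_m = +0.325491+0.000000i. Multiply by 0.837758: +0.272683+0.000000i. P_7(cos γ) = 0.272683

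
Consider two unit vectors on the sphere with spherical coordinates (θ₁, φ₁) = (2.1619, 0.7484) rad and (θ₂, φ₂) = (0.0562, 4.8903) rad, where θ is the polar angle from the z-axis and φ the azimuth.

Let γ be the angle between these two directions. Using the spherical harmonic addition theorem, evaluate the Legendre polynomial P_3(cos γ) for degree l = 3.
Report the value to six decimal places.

Term-by-term m-sum for l=3 (normalisation 4π/7 = 1.795196):
  m=-3: Y*=-0.149142+0.186557i  Y=-0.000038-0.000064i  product +0.000017+0.000002i
  m=-2: Y*=-0.029029-0.391583i  Y=-0.003018+0.001122i  product +0.000527+0.001149i
  m=-1: Y*=+0.108700+0.100940i  Y=+0.012800+0.071185i  product -0.005794+0.009030i
  m=+0: Y*=+0.300965-0.000000i  Y=+0.739297+0.000000i  product +0.222503+0.000000i
  m=+1: Y*=-0.108700+0.100940i  Y=-0.012800+0.071185i  product -0.005794-0.009030i
  m=+2: Y*=-0.029029+0.391583i  Y=-0.003018-0.001122i  product +0.000527-0.001149i
  m=+3: Y*=+0.149142+0.186557i  Y=+0.000038-0.000064i  product +0.000017-0.000002i
Accumulated sum +0.212003+0.000000i; after 4π/(2l+1) scaling, +0.380587+0.000000i ⇒ P_3 = 0.380587

0.380587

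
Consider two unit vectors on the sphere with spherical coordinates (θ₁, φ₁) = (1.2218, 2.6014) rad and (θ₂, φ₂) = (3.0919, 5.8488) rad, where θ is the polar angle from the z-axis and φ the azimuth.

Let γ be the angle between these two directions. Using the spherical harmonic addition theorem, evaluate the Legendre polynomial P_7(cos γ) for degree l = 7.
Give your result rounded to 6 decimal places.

Expand P_7 via completeness: Σ_{m} conj(Y_{7,m}) at Ω₁ times Y_{7,m} at Ω₂ —
  [-7]  conj(Y_{7,-7})(Ω₁) = (0.259590, -0.193177) ; Y_{7,-7}(Ω₂) = (-0.000000, 0.000000) ; Δ = (-0.000000, 0.000000)
  [-6]  conj(Y_{7,-6})(Ω₁) = (-0.438391, 0.043792) ; Y_{7,-6}(Ω₂) = (0.000000, -0.000000) ; Δ = (-0.000000, 0.000000)
  [-5]  conj(Y_{7,-5})(Ω₁) = (0.126496, 0.059649) ; Y_{7,-5}(Ω₂) = (-0.000001, 0.000001) ; Δ = (-0.000000, 0.000000)
  [-4]  conj(Y_{7,-4})(Ω₁) = (0.161113, 0.240640) ; Y_{7,-4}(Ω₂) = (0.000007, -0.000044) ; Δ = (0.000012, -0.000005)
  [-3]  conj(Y_{7,-3})(Ω₁) = (-0.012619, -0.253284) ; Y_{7,-3}(Ω₂) = (0.000285, 0.001039) ; Δ = (0.000260, -0.000085)
  [-2]  conj(Y_{7,-2})(Ω₁) = (0.091070, -0.170571) ; Y_{7,-2}(Ω₂) = (-0.011843, -0.014003) ; Δ = (-0.003467, 0.000745)
  [-1]  conj(Y_{7,-1})(Ω₁) = (-0.242125, 0.145200) ; Y_{7,-1}(Ω₂) = (0.181145, 0.084040) ; Δ = (-0.056062, 0.005954)
  [+0]  conj(Y_{7,0})(Ω₁) = (-0.162419, -0.000000) ; Y_{7,0}(Ω₂) = (-1.055099, 0.000000) ; Δ = (0.171368, 0.000000)
  [+1]  conj(Y_{7,1})(Ω₁) = (0.242125, 0.145200) ; Y_{7,1}(Ω₂) = (-0.181145, 0.084040) ; Δ = (-0.056062, -0.005954)
  [+2]  conj(Y_{7,2})(Ω₁) = (0.091070, 0.170571) ; Y_{7,2}(Ω₂) = (-0.011843, 0.014003) ; Δ = (-0.003467, -0.000745)
  [+3]  conj(Y_{7,3})(Ω₁) = (0.012619, -0.253284) ; Y_{7,3}(Ω₂) = (-0.000285, 0.001039) ; Δ = (0.000260, 0.000085)
  [+4]  conj(Y_{7,4})(Ω₁) = (0.161113, -0.240640) ; Y_{7,4}(Ω₂) = (0.000007, 0.000044) ; Δ = (0.000012, 0.000005)
  [+5]  conj(Y_{7,5})(Ω₁) = (-0.126496, 0.059649) ; Y_{7,5}(Ω₂) = (0.000001, 0.000001) ; Δ = (-0.000000, -0.000000)
  [+6]  conj(Y_{7,6})(Ω₁) = (-0.438391, -0.043792) ; Y_{7,6}(Ω₂) = (0.000000, 0.000000) ; Δ = (-0.000000, -0.000000)
  [+7]  conj(Y_{7,7})(Ω₁) = (-0.259590, -0.193177) ; Y_{7,7}(Ω₂) = (0.000000, 0.000000) ; Δ = (-0.000000, -0.000000)
Accumulated sum (0.052851, -0.000000); after 4π/(2l+1) scaling, (0.044277, -0.000000) ⇒ P_7 = 0.044277

0.044277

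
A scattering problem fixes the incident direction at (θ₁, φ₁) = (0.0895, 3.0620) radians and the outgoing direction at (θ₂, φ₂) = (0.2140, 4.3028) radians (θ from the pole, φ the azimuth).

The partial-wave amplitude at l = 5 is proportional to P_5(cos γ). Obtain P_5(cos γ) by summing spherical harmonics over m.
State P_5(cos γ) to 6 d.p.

0.713048

Addition theorem: P_5(cos γ) = (4π/11) Σ_m Y*_{lm}(Ω₁) Y_{lm}(Ω₂), m = −5…5:
  [-5]  conj(Y_{5,-5})(Ω₁) = -0.00000 + 0.00000j ; Y_{5,-5}(Ω₂) = -0.00018 - 0.00009j ; Δ = 0.00000 + 0.00000j
  [-4]  conj(Y_{5,-4})(Ω₁) = 0.00009 - 0.00003j ; Y_{5,-4}(Ω₂) = -0.00020 + 0.00291j ; Δ = 0.00000 + 0.00000j
  [-3]  conj(Y_{5,-3})(Ω₁) = -0.00190 + 0.00046j ; Y_{5,-3}(Ω₂) = 0.02371 - 0.00844j ; Δ = -0.00004 + 0.00003j
  [-2]  conj(Y_{5,-2})(Ω₁) = 0.02631 - 0.00422j ; Y_{5,-2}(Ω₂) = -0.09510 - 0.10176j ; Δ = -0.00293 - 0.00228j
  [-1]  conj(Y_{5,-1})(Ω₁) = -0.22195 + 0.01770j ; Y_{5,-1}(Ω₂) = -0.18365 + 0.42301j ; Δ = 0.03327 - 0.09714j
  [+0]  conj(Y_{5,0})(Ω₁) = 0.88021 + 0.00000j ; Y_{5,0}(Ω₂) = 0.64027 + 0.00000j ; Δ = 0.56357 + 0.00000j
  [+1]  conj(Y_{5,1})(Ω₁) = 0.22195 + 0.01770j ; Y_{5,1}(Ω₂) = 0.18365 + 0.42301j ; Δ = 0.03327 + 0.09714j
  [+2]  conj(Y_{5,2})(Ω₁) = 0.02631 + 0.00422j ; Y_{5,2}(Ω₂) = -0.09510 + 0.10176j ; Δ = -0.00293 + 0.00228j
  [+3]  conj(Y_{5,3})(Ω₁) = 0.00190 + 0.00046j ; Y_{5,3}(Ω₂) = -0.02371 - 0.00844j ; Δ = -0.00004 - 0.00003j
  [+4]  conj(Y_{5,4})(Ω₁) = 0.00009 + 0.00003j ; Y_{5,4}(Ω₂) = -0.00020 - 0.00291j ; Δ = 0.00000 - 0.00000j
  [+5]  conj(Y_{5,5})(Ω₁) = 0.00000 + 0.00000j ; Y_{5,5}(Ω₂) = 0.00018 - 0.00009j ; Δ = 0.00000 - 0.00000j
Total Σ_m = 0.62417 - 0.00000j. Multiply by 1.142397: 0.71305 - 0.00000j. P_5(cos γ) = 0.713048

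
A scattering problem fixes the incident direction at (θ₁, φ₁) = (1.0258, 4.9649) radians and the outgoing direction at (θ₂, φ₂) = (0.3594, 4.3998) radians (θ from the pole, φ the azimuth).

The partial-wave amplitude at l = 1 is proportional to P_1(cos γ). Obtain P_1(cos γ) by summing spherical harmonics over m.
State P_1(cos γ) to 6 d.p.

Addition theorem: P_1(cos γ) = (4π/3) Σ_m Y*_{lm}(Ω₁) Y_{lm}(Ω₂), m = −1…1:
  [-1]  conj(Y_{1,-1})(Ω₁) = 0.07381 - 0.28607j ; Y_{1,-1}(Ω₂) = -0.03737 + 0.11563j ; Δ = 0.03032 + 0.01922j
  [+0]  conj(Y_{1,0})(Ω₁) = 0.25330 + 0.00000j ; Y_{1,0}(Ω₂) = 0.45738 + 0.00000j ; Δ = 0.11586 + 0.00000j
  [+1]  conj(Y_{1,1})(Ω₁) = -0.07381 - 0.28607j ; Y_{1,1}(Ω₂) = 0.03737 + 0.11563j ; Δ = 0.03032 - 0.01922j
Σ over m = 0.17649 + 0.00000j; ×(4π/3) → 0.73929 + 0.00000j. Real part: 0.739295

0.739295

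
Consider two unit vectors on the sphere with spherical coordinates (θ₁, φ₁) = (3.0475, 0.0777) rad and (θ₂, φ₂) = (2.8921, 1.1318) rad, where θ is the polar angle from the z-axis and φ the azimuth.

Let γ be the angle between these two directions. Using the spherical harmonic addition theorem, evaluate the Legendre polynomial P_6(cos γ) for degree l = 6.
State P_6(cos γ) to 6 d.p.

Term-by-term m-sum for l=6 (normalisation 4π/13 = 0.966644):
  m=-6: (0.000000, 0.000000) × (0.000096, -0.000053) = (0.000000, -0.000000)  (running Σ = (0.000000, -0.000000))
  m=-5: (-0.000011, -0.000005) × (-0.001208, -0.000870) = (0.000000, 0.000000)  (running Σ = (0.000000, 0.000000))
  m=-4: (0.000262, 0.000084) × (-0.002278, 0.012160) = (-0.000002, 0.000003)  (running Σ = (-0.000002, 0.000003))
  m=-3: (-0.004136, -0.000982) × (0.067412, -0.017487) = (-0.000296, 0.000006)  (running Σ = (-0.000298, 0.000009))
  m=-2: (0.044250, 0.006932) × (-0.167357, -0.201620) = (-0.006008, -0.010082)  (running Σ = (-0.006305, -0.010073))
  m=-1: (-0.295243, -0.022987) × (-0.248357, 0.528919) = (0.085484, -0.150451)  (running Σ = (0.079178, -0.160524))
  m=0: (0.924697, -0.000000) × (0.452001, 0.000000) = (0.417964, 0.000000)  (running Σ = (0.497142, -0.160524))
  m=1: (0.295243, -0.022987) × (0.248357, 0.528919) = (0.085484, 0.150451)  (running Σ = (0.582626, -0.010073))
  m=2: (0.044250, -0.006932) × (-0.167357, 0.201620) = (-0.006008, 0.010082)  (running Σ = (0.576618, 0.000009))
  m=3: (0.004136, -0.000982) × (-0.067412, -0.017487) = (-0.000296, -0.000006)  (running Σ = (0.576322, 0.000003))
  m=4: (0.000262, -0.000084) × (-0.002278, -0.012160) = (-0.000002, -0.000003)  (running Σ = (0.576321, 0.000000))
  m=5: (0.000011, -0.000005) × (0.001208, -0.000870) = (0.000000, -0.000000)  (running Σ = (0.576321, -0.000000))
  m=6: (0.000000, -0.000000) × (0.000096, 0.000053) = (0.000000, 0.000000)  (running Σ = (0.576321, 0.000000))
Σ over m = (0.576321, 0.000000); ×(4π/13) → (0.557097, 0.000000). Real part: 0.557097

0.557097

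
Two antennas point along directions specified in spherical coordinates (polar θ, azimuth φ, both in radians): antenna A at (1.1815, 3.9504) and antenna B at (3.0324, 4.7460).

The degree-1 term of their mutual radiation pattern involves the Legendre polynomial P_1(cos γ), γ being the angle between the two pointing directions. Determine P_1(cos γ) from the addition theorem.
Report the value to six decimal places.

-0.306716

Term-by-term m-sum for l=1 (normalisation 4π/3 = 4.188790):
  m=-1: -0.220669-0.231250i × +0.001265+0.037629i = +0.008423-0.008596i  (running Σ = +0.008423-0.008596i)
  m=0: +0.185443-0.000000i × -0.485693+0.000000i = -0.090068+0.000000i  (running Σ = -0.081646-0.008596i)
  m=1: +0.220669-0.231250i × -0.001265+0.037629i = +0.008423+0.008596i  (running Σ = -0.073223+0.000000i)
Total Σ_m = -0.073223+0.000000i. Multiply by 4.188790: -0.306716+0.000000i. P_1(cos γ) = -0.306716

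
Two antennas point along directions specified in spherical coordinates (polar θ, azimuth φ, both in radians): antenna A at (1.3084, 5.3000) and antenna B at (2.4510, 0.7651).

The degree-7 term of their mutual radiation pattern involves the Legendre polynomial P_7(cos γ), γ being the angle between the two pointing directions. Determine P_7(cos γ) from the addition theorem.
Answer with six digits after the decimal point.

Term-by-term m-sum for l=7 (normalisation 4π/15 = 0.837758):
  [-7]  conj(Y_{7,-7})(Ω₁) = +0.323607-0.220970i ; Y_{7,-7}(Ω₂) = +0.012764+0.017026i ; Δ = +0.007893+0.002689i
  [-6]  conj(Y_{7,-6})(Ω₁) = +0.365111+0.147557i ; Y_{7,-6}(Ω₂) = +0.011706-0.095638i ; Δ = +0.018386-0.033191i
  [-5]  conj(Y_{7,-5})(Ω₁) = -0.007807-0.037825i ; Y_{7,-5}(Ω₂) = -0.200595+0.163514i ; Δ = +0.007751+0.006311i
  [-4]  conj(Y_{7,-4})(Ω₁) = +0.247435-0.250297i ; Y_{7,-4}(Ω₂) = +0.438644+0.035693i ; Δ = +0.117470-0.100959i
  [-3]  conj(Y_{7,-3})(Ω₁) = +0.077620+0.015092i ; Y_{7,-3}(Ω₂) = -0.270562-0.305697i ; Δ = -0.016388-0.027812i
  [-2]  conj(Y_{7,-2})(Ω₁) = -0.120280-0.288037i ; Y_{7,-2}(Ω₂) = -0.000258+0.006349i ; Δ = +0.001860-0.000689i
  [-1]  conj(Y_{7,-1})(Ω₁) = +0.067481-0.101307i ; Y_{7,-1}(Ω₂) = -0.280329+0.269173i ; Δ = +0.008352+0.046563i
  [+0]  conj(Y_{7,0})(Ω₁) = -0.297780-0.000000i ; Y_{7,0}(Ω₂) = +0.131936+0.000000i ; Δ = -0.039288-0.000000i
  [+1]  conj(Y_{7,1})(Ω₁) = -0.067481-0.101307i ; Y_{7,1}(Ω₂) = +0.280329+0.269173i ; Δ = +0.008352-0.046563i
  [+2]  conj(Y_{7,2})(Ω₁) = -0.120280+0.288037i ; Y_{7,2}(Ω₂) = -0.000258-0.006349i ; Δ = +0.001860+0.000689i
  [+3]  conj(Y_{7,3})(Ω₁) = -0.077620+0.015092i ; Y_{7,3}(Ω₂) = +0.270562-0.305697i ; Δ = -0.016388+0.027812i
  [+4]  conj(Y_{7,4})(Ω₁) = +0.247435+0.250297i ; Y_{7,4}(Ω₂) = +0.438644-0.035693i ; Δ = +0.117470+0.100959i
  [+5]  conj(Y_{7,5})(Ω₁) = +0.007807-0.037825i ; Y_{7,5}(Ω₂) = +0.200595+0.163514i ; Δ = +0.007751-0.006311i
  [+6]  conj(Y_{7,6})(Ω₁) = +0.365111-0.147557i ; Y_{7,6}(Ω₂) = +0.011706+0.095638i ; Δ = +0.018386+0.033191i
  [+7]  conj(Y_{7,7})(Ω₁) = -0.323607-0.220970i ; Y_{7,7}(Ω₂) = -0.012764+0.017026i ; Δ = +0.007893-0.002689i
Σ over m = +0.251360+0.000000i; ×(4π/15) → +0.210579+0.000000i. Real part: 0.210579

0.210579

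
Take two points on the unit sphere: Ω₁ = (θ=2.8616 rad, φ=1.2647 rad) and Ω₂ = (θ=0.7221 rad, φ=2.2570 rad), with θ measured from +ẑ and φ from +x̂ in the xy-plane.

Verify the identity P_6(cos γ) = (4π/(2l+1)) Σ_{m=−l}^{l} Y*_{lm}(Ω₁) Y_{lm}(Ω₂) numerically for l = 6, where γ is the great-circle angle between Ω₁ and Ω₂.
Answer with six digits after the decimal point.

0.117501

Addition theorem: P_6(cos γ) = (4π/13) Σ_m Y*_{lm}(Ω₁) Y_{lm}(Ω₂), m = −6…6:
  [-6]  conj(Y_{6,-6})(Ω₁) = +0.000057+0.000208i ; Y_{6,-6}(Ω₂) = +0.022582-0.033353i ; Δ = +0.000008+0.000003i
  [-5]  conj(Y_{6,-5})(Ω₁) = -0.002590-0.000104i ; Y_{6,-5}(Ω₂) = +0.045212+0.151827i ; Δ = -0.000101-0.000398i
  [-4]  conj(Y_{6,-4})(Ω₁) = +0.006471-0.017928i ; Y_{6,-4}(Ω₂) = -0.326229-0.136690i ; Δ = -0.004562+0.004964i
  [-3]  conj(Y_{6,-3})(Ω₁) = +0.075162+0.057437i ; Y_{6,-3}(Ω₂) = +0.398295-0.211329i ; Δ = +0.042075+0.006993i
  [-2]  conj(Y_{6,-2})(Ω₁) = -0.254991+0.179052i ; Y_{6,-2}(Ω₂) = -0.037254+0.185314i ; Δ = -0.023681-0.053924i
  [-1]  conj(Y_{6,-1})(Ω₁) = -0.179468-0.567885i ; Y_{6,-1}(Ω₂) = +0.185026+0.225924i ; Δ = +0.095093-0.145619i
  [+0]  conj(Y_{6,0})(Ω₁) = +0.335121-0.000000i ; Y_{6,0}(Ω₂) = -0.286783+0.000000i ; Δ = -0.096107+0.000000i
  [+1]  conj(Y_{6,1})(Ω₁) = +0.179468-0.567885i ; Y_{6,1}(Ω₂) = -0.185026+0.225924i ; Δ = +0.095093+0.145619i
  [+2]  conj(Y_{6,2})(Ω₁) = -0.254991-0.179052i ; Y_{6,2}(Ω₂) = -0.037254-0.185314i ; Δ = -0.023681+0.053924i
  [+3]  conj(Y_{6,3})(Ω₁) = -0.075162+0.057437i ; Y_{6,3}(Ω₂) = -0.398295-0.211329i ; Δ = +0.042075-0.006993i
  [+4]  conj(Y_{6,4})(Ω₁) = +0.006471+0.017928i ; Y_{6,4}(Ω₂) = -0.326229+0.136690i ; Δ = -0.004562-0.004964i
  [+5]  conj(Y_{6,5})(Ω₁) = +0.002590-0.000104i ; Y_{6,5}(Ω₂) = -0.045212+0.151827i ; Δ = -0.000101+0.000398i
  [+6]  conj(Y_{6,6})(Ω₁) = +0.000057-0.000208i ; Y_{6,6}(Ω₂) = +0.022582+0.033353i ; Δ = +0.000008-0.000003i
Accumulated sum +0.121556-0.000000i; after 4π/(2l+1) scaling, +0.117501-0.000000i ⇒ P_6 = 0.117501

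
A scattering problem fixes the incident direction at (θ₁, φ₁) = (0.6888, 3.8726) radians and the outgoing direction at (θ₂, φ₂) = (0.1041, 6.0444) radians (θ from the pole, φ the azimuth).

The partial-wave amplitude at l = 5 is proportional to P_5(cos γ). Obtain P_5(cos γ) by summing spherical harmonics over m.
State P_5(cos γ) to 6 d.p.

-0.403051

Summing Y*_{l m}(θ₁,φ₁)·Y_{l m}(θ₂,φ₂) over m ∈ [−5, 5]; prefactor 4π/(2·5+1) = 1.142397:
  m=-5: 0.04194 + 0.02365j × 0.00000 + 0.00001j = -0.00000 + 0.00000j  (running Σ = -0.00000 + 0.00000j)
  m=-4: -0.18058 + 0.03992j × 0.00010 + 0.00014j = -0.00002 - 0.00002j  (running Σ = -0.00002 - 0.00002j)
  m=-3: 0.22595 - 0.31502j × 0.00231 + 0.00201j = 0.00116 - 0.00027j  (running Σ = 0.00113 - 0.00029j)
  m=-2: 0.04522 + 0.41406j × 0.03180 + 0.01646j = -0.00538 + 0.01391j  (running Σ = -0.00424 + 0.01362j)
  m=-1: -0.01751 - 0.01570j × 0.24900 + 0.06061j = -0.00341 - 0.00497j  (running Σ = -0.00765 + 0.00865j)
  m=0: -0.39197 + 0.00000j × 0.86106 + 0.00000j = -0.33751 + 0.00000j  (running Σ = -0.34516 + 0.00865j)
  m=1: 0.01751 - 0.01570j × -0.24900 + 0.06061j = -0.00341 + 0.00497j  (running Σ = -0.34857 + 0.01362j)
  m=2: 0.04522 - 0.41406j × 0.03180 - 0.01646j = -0.00538 - 0.01391j  (running Σ = -0.35395 - 0.00029j)
  m=3: -0.22595 - 0.31502j × -0.00231 + 0.00201j = 0.00116 + 0.00027j  (running Σ = -0.35279 - 0.00002j)
  m=4: -0.18058 - 0.03992j × 0.00010 - 0.00014j = -0.00002 + 0.00002j  (running Σ = -0.35281 + 0.00000j)
  m=5: -0.04194 + 0.02365j × -0.00000 + 0.00001j = -0.00000 - 0.00000j  (running Σ = -0.35281 - 0.00000j)
Total Σ_m = -0.35281 - 0.00000j. Multiply by 1.142397: -0.40305 - 0.00000j. P_5(cos γ) = -0.403051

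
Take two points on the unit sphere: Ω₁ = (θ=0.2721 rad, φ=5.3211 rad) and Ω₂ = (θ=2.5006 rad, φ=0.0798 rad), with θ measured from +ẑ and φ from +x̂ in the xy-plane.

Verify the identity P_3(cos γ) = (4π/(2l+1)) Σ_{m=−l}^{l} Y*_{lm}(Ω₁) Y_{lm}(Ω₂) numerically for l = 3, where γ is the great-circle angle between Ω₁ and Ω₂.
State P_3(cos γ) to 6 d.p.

0.211819

Term-by-term m-sum for l=3 (normalisation 4π/7 = 1.795196):
  [-3]  conj(Y_{3,-3})(Ω₁) = -0.00784 - 0.00205j ; Y_{3,-3}(Ω₂) = 0.08667 - 0.02116j ; Δ = -0.00072 - 0.00001j
  [-2]  conj(Y_{3,-2})(Ω₁) = -0.02461 - 0.06671j ; Y_{3,-2}(Ω₂) = -0.28919 + 0.04655j ; Δ = 0.01022 + 0.01815j
  [-1]  conj(Y_{3,-1})(Ω₁) = 0.18072 - 0.25929j ; Y_{3,-1}(Ω₂) = 0.42613 - 0.03408j ; Δ = 0.06818 - 0.11665j
  [+0]  conj(Y_{3,0})(Ω₁) = 0.58908 + 0.00000j ; Y_{3,0}(Ω₂) = -0.06342 + 0.00000j ; Δ = -0.03736 + 0.00000j
  [+1]  conj(Y_{3,1})(Ω₁) = -0.18072 - 0.25929j ; Y_{3,1}(Ω₂) = -0.42613 - 0.03408j ; Δ = 0.06818 + 0.11665j
  [+2]  conj(Y_{3,2})(Ω₁) = -0.02461 + 0.06671j ; Y_{3,2}(Ω₂) = -0.28919 - 0.04655j ; Δ = 0.01022 - 0.01815j
  [+3]  conj(Y_{3,3})(Ω₁) = 0.00784 - 0.00205j ; Y_{3,3}(Ω₂) = -0.08667 - 0.02116j ; Δ = -0.00072 + 0.00001j
Σ over m = 0.11799 + 0.00000j; ×(4π/7) → 0.21182 + 0.00000j. Real part: 0.211819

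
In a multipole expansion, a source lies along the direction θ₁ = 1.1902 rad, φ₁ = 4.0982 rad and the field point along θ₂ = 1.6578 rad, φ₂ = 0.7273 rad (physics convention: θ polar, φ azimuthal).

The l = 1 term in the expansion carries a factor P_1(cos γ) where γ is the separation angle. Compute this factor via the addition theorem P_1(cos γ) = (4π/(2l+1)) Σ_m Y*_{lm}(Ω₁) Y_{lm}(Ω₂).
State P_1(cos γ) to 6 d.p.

-0.932999

Expand P_1 via completeness: Σ_{m} conj(Y_{1,m}) at Ω₁ times Y_{1,m} at Ω₂ —
  m=-1: -0.18486 - 0.26215j × 0.25710 - 0.22883j = -0.10752 - 0.02510j  (running Σ = -0.10752 - 0.02510j)
  m=0: 0.18150 + 0.00000j × -0.04246 + 0.00000j = -0.00771 + 0.00000j  (running Σ = -0.11522 - 0.02510j)
  m=1: 0.18486 - 0.26215j × -0.25710 - 0.22883j = -0.10752 + 0.02510j  (running Σ = -0.22274 + 0.00000j)
Σ over m = -0.22274 + 0.00000j; ×(4π/3) → -0.93300 + 0.00000j. Real part: -0.932999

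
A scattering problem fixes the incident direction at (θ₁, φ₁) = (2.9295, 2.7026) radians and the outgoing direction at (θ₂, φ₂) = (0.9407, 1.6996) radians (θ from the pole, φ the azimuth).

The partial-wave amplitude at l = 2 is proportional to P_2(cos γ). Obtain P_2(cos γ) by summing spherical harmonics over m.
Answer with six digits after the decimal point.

Addition theorem: P_2(cos γ) = (4π/5) Σ_m Y*_{lm}(Ω₁) Y_{lm}(Ω₂), m = −2…2:
  [-2]  conj(Y_{2,-2})(Ω₁) = (0.010933, -0.013171) ; Y_{2,-2}(Ω₂) = (-0.243845, 0.064244) ; Δ = (-0.001820, 0.003914)
  [-1]  conj(Y_{2,-1})(Ω₁) = (0.143907, -0.067572) ; Y_{2,-1}(Ω₂) = (-0.047242, -0.364744) ; Δ = (-0.031445, -0.049297)
  [+0]  conj(Y_{2,0})(Ω₁) = (0.588855, -0.000000) ; Y_{2,0}(Ω₂) = (0.013104, 0.000000) ; Δ = (0.007717, 0.000000)
  [+1]  conj(Y_{2,1})(Ω₁) = (-0.143907, -0.067572) ; Y_{2,1}(Ω₂) = (0.047242, -0.364744) ; Δ = (-0.031445, 0.049297)
  [+2]  conj(Y_{2,2})(Ω₁) = (0.010933, 0.013171) ; Y_{2,2}(Ω₂) = (-0.243845, -0.064244) ; Δ = (-0.001820, -0.003914)
Total Σ_m = (-0.058813, 0.000000). Multiply by 2.513274: (-0.147812, 0.000000). P_2(cos γ) = -0.147812

-0.147812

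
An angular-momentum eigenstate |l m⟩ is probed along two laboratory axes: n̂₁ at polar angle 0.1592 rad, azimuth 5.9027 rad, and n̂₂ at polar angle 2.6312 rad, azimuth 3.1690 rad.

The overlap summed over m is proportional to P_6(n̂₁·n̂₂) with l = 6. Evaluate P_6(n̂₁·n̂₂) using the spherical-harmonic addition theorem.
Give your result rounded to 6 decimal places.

Summing Y*_{l m}(θ₁,φ₁)·Y_{l m}(θ₂,φ₂) over m ∈ [−6, 6]; prefactor 4π/(2·6+1) = 0.966644:
  m=-6: Y*=-0.000005-0.000006i  Y=+0.006478-0.001075i  product -0.000000-0.000000i
  m=-5: Y*=-0.000054-0.000156i  Y=+0.040246-0.005550i  product -0.000003-0.000006i
  m=-4: Y*=+0.000107-0.002188i  Y=+0.148959-0.016396i  product -0.000020-0.000328i
  m=-3: Y*=+0.008238-0.017994i  Y=+0.354956-0.029251i  product +0.002398-0.006628i
  m=-2: Y*=+0.087812-0.083623i  Y=+0.498590-0.027357i  product +0.041494-0.044096i
  m=-1: Y*=+0.426059-0.170413i  Y=+0.226106-0.006199i  product +0.095278-0.041172i
  m=+0: Y*=+0.763658-0.000000i  Y=-0.362628+0.000000i  product -0.276924+0.000000i
  m=+1: Y*=-0.426059-0.170413i  Y=-0.226106-0.006199i  product +0.095278+0.041172i
  m=+2: Y*=+0.087812+0.083623i  Y=+0.498590+0.027357i  product +0.041494+0.044096i
  m=+3: Y*=-0.008238-0.017994i  Y=-0.354956-0.029251i  product +0.002398+0.006628i
  m=+4: Y*=+0.000107+0.002188i  Y=+0.148959+0.016396i  product -0.000020+0.000328i
  m=+5: Y*=+0.000054-0.000156i  Y=-0.040246-0.005550i  product -0.000003+0.000006i
  m=+6: Y*=-0.000005+0.000006i  Y=+0.006478+0.001075i  product -0.000000+0.000000i
Total Σ_m = +0.001371+0.000000i. Multiply by 0.966644: +0.001325+0.000000i. P_6(cos γ) = 0.001325

0.001325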